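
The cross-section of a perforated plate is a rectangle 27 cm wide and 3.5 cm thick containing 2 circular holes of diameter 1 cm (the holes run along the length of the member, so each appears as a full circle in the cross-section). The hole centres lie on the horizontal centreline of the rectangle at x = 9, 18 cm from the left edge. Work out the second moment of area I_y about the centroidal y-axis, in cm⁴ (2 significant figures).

I_y ≈ 5700 cm⁴

Treat the section as a set of non-overlapping primitives; coordinates are from the bounding-box lower-left.
Plate: 27 × 3.5, A = 94.5 cm², x = 13.5 cm, Ī = 5 741 cm⁴.
Hole 1 (subtracted): ⌀1, A = 0.7854 cm², x = 9 cm, Ī = 0.04909 cm⁴.
Hole 2 (subtracted): ⌀1, A = 0.7854 cm², x = 18 cm, Ī = 0.04909 cm⁴.
By symmetry the centroid is at mid-width, x̄ = 13.5 cm.
Transfer each piece to the centroidal y-axis using Ī + A·d² with d = x − 13.5:
  plate: d = 0 cm → contributes +5 741 cm⁴
  hole 1: d = -4.5 cm → contributes −15.95 cm⁴
  hole 2: d = 4.5 cm → contributes −15.95 cm⁴
Total I = 5 709 cm⁴.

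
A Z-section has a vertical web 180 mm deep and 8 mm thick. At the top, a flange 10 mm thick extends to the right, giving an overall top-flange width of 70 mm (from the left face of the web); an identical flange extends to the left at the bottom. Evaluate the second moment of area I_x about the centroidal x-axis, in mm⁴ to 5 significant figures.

I_x ≈ 1.2857 × 10⁷ mm⁴

Decompose the section into non-overlapping parts with the origin at the bottom-left of its bounding rectangle.
Web: 8 × 180, A = 1 440 mm², y = 90 mm, Ī = 3 888 000 mm⁴.
Top flange (beyond web): 62 × 10, A = 620 mm², y = 175 mm, Ī = 5166.667 mm⁴.
Bottom flange (beyond web): 62 × 10, A = 620 mm², y = 5 mm, Ī = 5166.667 mm⁴.
Centroid: ȳ = ΣA·y / ΣA = 90 mm.
Transfer each piece to the centroidal x-axis using Ī + A·d² with d = y − 90:
  web: d = 0 mm → contributes +3 888 000 mm⁴
  top flange (beyond web): d = 85 mm → contributes +4 484 667 mm⁴
  bottom flange (beyond web): d = -85 mm → contributes +4 484 667 mm⁴
Total I = 12 857 333 mm⁴.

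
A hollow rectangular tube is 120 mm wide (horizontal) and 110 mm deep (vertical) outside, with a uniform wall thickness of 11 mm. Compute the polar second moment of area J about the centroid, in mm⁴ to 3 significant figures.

J ≈ 1.67 × 10⁷ mm⁴

Split into non-overlapping primitives; take the origin at the lower-left of the bounding box.
Outer rectangle: 120 × 110, A = 13 200 mm², y = 55 mm, Ī = 13 310 000 mm⁴.
Inner void (subtracted): 98 × 88, A = 8 624 mm², y = 55 mm, Ī = 5 565 355 mm⁴.
By symmetry the centroid is at mid-height, ȳ = 55 mm.
All pieces are centred on the centroidal x-axis, so I = ΣĪ (holes subtracted) = 7 744 645 mm⁴.
Repeating about the centroidal y-axis gives I_y = 8 937 925 mm⁴.
Polar second moment: J = I_x + I_y = 16 682 571 mm⁴.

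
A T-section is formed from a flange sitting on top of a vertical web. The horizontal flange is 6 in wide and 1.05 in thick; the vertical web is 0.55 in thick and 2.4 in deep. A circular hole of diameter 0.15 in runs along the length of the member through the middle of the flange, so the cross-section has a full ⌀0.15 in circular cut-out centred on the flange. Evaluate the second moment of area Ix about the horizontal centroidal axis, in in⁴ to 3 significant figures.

Split into non-overlapping primitives; take the origin at the lower-left of the bounding box.
Flange: 6 × 1.05, A = 6.3 in², y = 2.925 in, Ī = 0.57881 in⁴.
Web: 0.55 × 2.4, A = 1.32 in², y = 1.2 in, Ī = 0.6336 in⁴.
Hole (subtracted): ⌀0.15, A = 0.017671 in², y = 2.925 in, Ī = 0.00002485 in⁴.
Centroid: ȳ = ΣA·y / ΣA = 2.6255 in.
Transfer each piece to the horizontal centroidal axis using Ī + A·d² with d = y − 2.6255:
  flange: d = 0.29951 in → contributes +1.144 in⁴
  web: d = -1.4255 in → contributes +3.3159 in⁴
  hole: d = 0.29951 in → contributes −0.0016101 in⁴
Total I = 4.4582 in⁴.

Ix ≈ 4.46 in⁴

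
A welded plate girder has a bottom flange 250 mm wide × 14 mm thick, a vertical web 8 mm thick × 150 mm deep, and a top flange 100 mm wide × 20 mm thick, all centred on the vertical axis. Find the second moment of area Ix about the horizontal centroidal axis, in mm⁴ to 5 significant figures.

Ix ≈ 3.8315 × 10⁷ mm⁴

Treat the section as a set of non-overlapping primitives; coordinates are from the bounding-box lower-left.
Bottom plate: 250 × 14, A = 3 500 mm², y = 7 mm, Ī = 57166.67 mm⁴.
Web plate: 8 × 150, A = 1 200 mm², y = 89 mm, Ī = 2 250 000 mm⁴.
Top plate: 100 × 20, A = 2 000 mm², y = 174 mm, Ī = 66666.67 mm⁴.
Centroid: ȳ = ΣA·y / ΣA = 71.53731 mm.
Transfer each piece to the horizontal centroidal axis using Ī + A·d² with d = y − 71.53731:
  bottom plate: d = -64.53731 mm → contributes +14 634 894 mm⁴
  web plate: d = 17.46269 mm → contributes +2 615 935 mm⁴
  top plate: d = 102.4627 mm → contributes +21 063 871 mm⁴
Total I = 38 314 699 mm⁴.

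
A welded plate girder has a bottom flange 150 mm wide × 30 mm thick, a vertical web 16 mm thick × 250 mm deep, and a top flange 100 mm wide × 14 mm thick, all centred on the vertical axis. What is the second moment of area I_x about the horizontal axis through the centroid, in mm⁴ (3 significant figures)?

I_x ≈ 1.14 × 10⁸ mm⁴

Break the section into simple shapes (no overlaps), measuring from the bottom-left corner of the bounding box.
Bottom plate: 150 × 30, A = 4 500 mm², y = 15 mm, Ī = 337 500 mm⁴.
Web plate: 16 × 250, A = 4 000 mm², y = 155 mm, Ī = 20 833 333 mm⁴.
Top plate: 100 × 14, A = 1 400 mm², y = 287 mm, Ī = 22 867 mm⁴.
Centroid: ȳ = ΣA·y / ΣA = 110.03 mm.
Transfer each piece to the horizontal axis through the centroid using Ī + A·d² with d = y − 110.03:
  bottom plate: d = -95.03 mm → contributes +40 975 913 mm⁴
  web plate: d = 44.97 mm → contributes +28 922 428 mm⁴
  top plate: d = 176.97 mm → contributes +43 868 450 mm⁴
Total I = 113 766 791 mm⁴.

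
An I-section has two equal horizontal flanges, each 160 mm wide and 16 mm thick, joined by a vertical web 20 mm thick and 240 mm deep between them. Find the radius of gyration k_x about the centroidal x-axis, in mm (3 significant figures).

Break the section into simple shapes (no overlaps), measuring from the bottom-left corner of the bounding box.
Bottom flange: 160 × 16, A = 2 560 mm², y = 8 mm, Ī = 54 613 mm⁴.
Web: 20 × 240, A = 4 800 mm², y = 136 mm, Ī = 23 040 000 mm⁴.
Top flange: 160 × 16, A = 2 560 mm², y = 264 mm, Ī = 54 613 mm⁴.
By symmetry the centroid is at mid-height, ȳ = 136 mm.
Transfer each piece to the centroidal x-axis using Ī + A·d² with d = y − 136:
  bottom flange: d = -128 mm → contributes +41 997 653 mm⁴
  web: d = 0 mm → contributes +23 040 000 mm⁴
  top flange: d = 128 mm → contributes +41 997 653 mm⁴
Total I = 107 035 307 mm⁴.
Radius of gyration: k = √(I/A) = √(107 035 307 / 9 920) = 103.87 mm.

k_x ≈ 104 mm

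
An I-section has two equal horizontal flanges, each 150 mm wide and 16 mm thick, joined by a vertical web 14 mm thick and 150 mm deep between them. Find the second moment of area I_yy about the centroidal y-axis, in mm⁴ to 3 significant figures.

I_yy ≈ 9.03 × 10⁶ mm⁴

Break the section into simple shapes (no overlaps), measuring from the bottom-left corner of the bounding box.
Bottom flange: 150 × 16, A = 2 400 mm², x = 75 mm, Ī = 4 500 000 mm⁴.
Web: 14 × 150, A = 2 100 mm², x = 75 mm, Ī = 34 300 mm⁴.
Top flange: 150 × 16, A = 2 400 mm², x = 75 mm, Ī = 4 500 000 mm⁴.
By symmetry the centroid is at mid-width, x̄ = 75 mm.
All pieces are centred on the centroidal y-axis, so I = ΣĪ = 9 034 300 mm⁴.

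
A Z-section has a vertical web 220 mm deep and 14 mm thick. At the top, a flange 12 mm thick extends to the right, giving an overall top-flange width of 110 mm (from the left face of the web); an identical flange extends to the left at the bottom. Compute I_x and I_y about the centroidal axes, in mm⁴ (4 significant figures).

Decompose the section into non-overlapping parts with the origin at the bottom-left of its bounding rectangle.
Web: 14 × 220, A = 3 080 mm², y = 110 mm, Ī = 12 422 667 mm⁴.
Top flange (beyond web): 96 × 12, A = 1 152 mm², y = 214 mm, Ī = 13 824 mm⁴.
Bottom flange (beyond web): 96 × 12, A = 1 152 mm², y = 6 mm, Ī = 13 824 mm⁴.
Centroid: ȳ = ΣA·y / ΣA = 110 mm.
Transfer each piece to the centroidal x-axis using Ī + A·d² with d = y − 110:
  web: d = 0 mm → contributes +12 422 667 mm⁴
  top flange (beyond web): d = 104 mm → contributes +12 473 856 mm⁴
  bottom flange (beyond web): d = -104 mm → contributes +12 473 856 mm⁴
Total I = 37 370 379 mm⁴.
For the y-axis: x̄ = 103 mm.
Repeating about the centroidal y-axis gives I_y = 8 789 379 mm⁴.

I_x ≈ 3.737 × 10⁷ mm⁴, I_y ≈ 8.789 × 10⁶ mm⁴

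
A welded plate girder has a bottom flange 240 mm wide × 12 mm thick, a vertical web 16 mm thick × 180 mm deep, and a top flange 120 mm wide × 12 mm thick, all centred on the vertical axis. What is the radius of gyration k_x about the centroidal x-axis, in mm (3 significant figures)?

Decompose the section into non-overlapping parts with the origin at the bottom-left of its bounding rectangle.
Bottom plate: 240 × 12, A = 2 880 mm², y = 6 mm, Ī = 34 560 mm⁴.
Web plate: 16 × 180, A = 2 880 mm², y = 102 mm, Ī = 7 776 000 mm⁴.
Top plate: 120 × 12, A = 1 440 mm², y = 198 mm, Ī = 17 280 mm⁴.
Centroid: ȳ = ΣA·y / ΣA = 82.8 mm.
Transfer each piece to the centroidal x-axis using Ī + A·d² with d = y − 82.8:
  bottom plate: d = -76.8 mm → contributes +17 021 491 mm⁴
  web plate: d = 19.2 mm → contributes +8 837 683 mm⁴
  top plate: d = 115.2 mm → contributes +19 127 578 mm⁴
Total I = 44 986 752 mm⁴.
Radius of gyration: k = √(I/A) = √(44 986 752 / 7 200) = 79.045 mm.

k_x ≈ 79.0 mm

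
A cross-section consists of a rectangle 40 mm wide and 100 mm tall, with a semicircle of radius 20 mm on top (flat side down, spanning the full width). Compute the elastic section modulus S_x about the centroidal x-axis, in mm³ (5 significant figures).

S_x ≈ 8.3927 × 10⁴ mm³

Treat the section as a set of non-overlapping primitives; coordinates are from the bounding-box lower-left.
Rectangular body: 40 × 100, A = 4 000 mm², y = 50 mm, Ī = 3 333 333 mm⁴.
Semicircular cap: semicircle r = 20, A = 628.3185 mm², y = 108.4883 mm, Ī = 17561.11 mm⁴.
Centroid: ȳ = ΣA·y / ΣA = 57.94009 mm.
Transfer each piece to the centroidal x-axis using Ī + A·d² with d = y − 57.94009:
  rectangular body: d = -7.940089 mm → contributes +3 585 513 mm⁴
  semicircular cap: d = 50.54817 mm → contributes +1 622 989 mm⁴
Total I = 5 208 502 mm⁴.
Extreme fibre distance c = 62.05991 mm; S = I/c = 83 927 mm³.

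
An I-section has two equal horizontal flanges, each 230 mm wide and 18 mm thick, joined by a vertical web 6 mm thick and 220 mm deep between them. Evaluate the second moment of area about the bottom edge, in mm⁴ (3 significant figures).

I_base ≈ 2.80 × 10⁸ mm⁴

Treat the section as a set of non-overlapping primitives; coordinates are from the bounding-box lower-left.
Bottom flange: 230 × 18, A = 4 140 mm², y = 9 mm, Ī = 111 780 mm⁴.
Web: 6 × 220, A = 1 320 mm², y = 128 mm, Ī = 5 324 000 mm⁴.
Top flange: 230 × 18, A = 4 140 mm², y = 247 mm, Ī = 111 780 mm⁴.
Transfer each piece to a horizontal axis along the bottom face using Ī + A·d² with d = y − 0:
  bottom flange: d = 9 mm → contributes +447 120 mm⁴
  web: d = 128 mm → contributes +26 950 880 mm⁴
  top flange: d = 247 mm → contributes +252 689 040 mm⁴
Total I = 280 087 040 mm⁴.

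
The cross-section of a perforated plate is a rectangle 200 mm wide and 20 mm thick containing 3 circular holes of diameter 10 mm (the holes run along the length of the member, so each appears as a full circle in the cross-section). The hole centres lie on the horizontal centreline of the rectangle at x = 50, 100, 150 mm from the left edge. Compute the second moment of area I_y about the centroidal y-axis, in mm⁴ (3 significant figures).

I_y ≈ 1.29 × 10⁷ mm⁴

Decompose the section into non-overlapping parts with the origin at the bottom-left of its bounding rectangle.
Plate: 200 × 20, A = 4 000 mm², x = 100 mm, Ī = 13 333 333 mm⁴.
Hole 1 (subtracted): ⌀10, A = 78.54 mm², x = 50 mm, Ī = 490.87 mm⁴.
Hole 2 (subtracted): ⌀10, A = 78.54 mm², x = 100 mm, Ī = 490.87 mm⁴.
Hole 3 (subtracted): ⌀10, A = 78.54 mm², x = 150 mm, Ī = 490.87 mm⁴.
By symmetry the centroid is at mid-width, x̄ = 100 mm.
Transfer each piece to the centroidal y-axis using Ī + A·d² with d = x − 100:
  plate: d = 0 mm → contributes +13 333 333 mm⁴
  hole 1: d = -50 mm → contributes −196 840 mm⁴
  hole 2: d = 0 mm → contributes −490.87 mm⁴
  hole 3: d = 50 mm → contributes −196 840 mm⁴
Total I = 12 939 162 mm⁴.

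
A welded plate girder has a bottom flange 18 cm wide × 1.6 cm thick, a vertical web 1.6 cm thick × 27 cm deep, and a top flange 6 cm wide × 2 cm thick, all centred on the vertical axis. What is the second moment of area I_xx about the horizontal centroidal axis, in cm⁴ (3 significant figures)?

I_xx ≈ 1.04 × 10⁴ cm⁴

Treat the section as a set of non-overlapping primitives; coordinates are from the bounding-box lower-left.
Bottom plate: 18 × 1.6, A = 28.8 cm², y = 0.8 cm, Ī = 6.144 cm⁴.
Web plate: 1.6 × 27, A = 43.2 cm², y = 15.1 cm, Ī = 2624.4 cm⁴.
Top plate: 6 × 2, A = 12 cm², y = 29.6 cm, Ī = 4 cm⁴.
Centroid: ȳ = ΣA·y / ΣA = 12.269 cm.
Transfer each piece to the horizontal centroidal axis using Ī + A·d² with d = y − 12.269:
  bottom plate: d = -11.469 cm → contributes +3794.2 cm⁴
  web plate: d = 2.8314 cm → contributes +2970.7 cm⁴
  top plate: d = 17.331 cm → contributes +3608.5 cm⁴
Total I = 10 373 cm⁴.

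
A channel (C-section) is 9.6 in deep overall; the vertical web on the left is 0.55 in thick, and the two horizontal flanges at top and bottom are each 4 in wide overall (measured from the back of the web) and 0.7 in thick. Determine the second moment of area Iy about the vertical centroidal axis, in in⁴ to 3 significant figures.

Decompose the section into non-overlapping parts with the origin at the bottom-left of its bounding rectangle.
Web: 0.55 × 9.6, A = 5.28 in², x = 0.275 in, Ī = 0.1331 in⁴.
Top flange (beyond web): 3.45 × 0.7, A = 2.415 in², x = 2.275 in, Ī = 2.3954 in⁴.
Bottom flange (beyond web): 3.45 × 0.7, A = 2.415 in², x = 2.275 in, Ī = 2.3954 in⁴.
Centroid: x̄ = ΣA·x / ΣA = 1.2305 in.
Transfer each piece to the vertical centroidal axis using Ī + A·d² with d = x − 1.2305:
  web: d = -0.95549 in → contributes +4.9535 in⁴
  top flange (beyond web): d = 1.0445 in → contributes +5.0301 in⁴
  bottom flange (beyond web): d = 1.0445 in → contributes +5.0301 in⁴
Total I = 15.014 in⁴.

Iy ≈ 15.0 in⁴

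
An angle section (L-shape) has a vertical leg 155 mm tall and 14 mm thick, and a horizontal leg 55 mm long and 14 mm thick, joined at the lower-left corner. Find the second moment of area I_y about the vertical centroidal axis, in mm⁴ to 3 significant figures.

Split into non-overlapping primitives; take the origin at the lower-left of the bounding box.
Vertical leg: 14 × 155, A = 2 170 mm², x = 7 mm, Ī = 35 443 mm⁴.
Horizontal leg (remainder): 41 × 14, A = 574 mm², x = 34.5 mm, Ī = 80 408 mm⁴.
Centroid: x̄ = ΣA·x / ΣA = 12.753 mm.
Transfer each piece to the vertical centroidal axis using Ī + A·d² with d = x − 12.753:
  vertical leg: d = -5.7526 mm → contributes +107 253 mm⁴
  horizontal leg (remainder): d = 21.747 mm → contributes +351 882 mm⁴
Total I = 459 135 mm⁴.

I_y ≈ 4.59 × 10⁵ mm⁴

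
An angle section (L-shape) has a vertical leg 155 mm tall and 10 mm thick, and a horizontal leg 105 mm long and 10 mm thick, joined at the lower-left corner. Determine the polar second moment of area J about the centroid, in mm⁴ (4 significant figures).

J ≈ 8.558 × 10⁶ mm⁴

Split into non-overlapping primitives; take the origin at the lower-left of the bounding box.
Vertical leg: 10 × 155, A = 1 550 mm², y = 77.5 mm, Ī = 3 103 229 mm⁴.
Horizontal leg (remainder): 95 × 10, A = 950 mm², y = 5 mm, Ī = 7916.67 mm⁴.
Centroid: ȳ = ΣA·y / ΣA = 49.95 mm.
Transfer each piece to the centroidal x-axis using Ī + A·d² with d = y − 49.95:
  vertical leg: d = 27.55 mm → contributes +4 279 683 mm⁴
  horizontal leg (remainder): d = -44.95 mm → contributes +1 927 394 mm⁴
Total I = 6 207 077 mm⁴.
For the y-axis: x̄ = 24.95 mm.
Repeating about the centroidal y-axis gives I_y = 2 350 827 mm⁴.
Polar second moment: J = I_x + I_y = 8 557 904 mm⁴.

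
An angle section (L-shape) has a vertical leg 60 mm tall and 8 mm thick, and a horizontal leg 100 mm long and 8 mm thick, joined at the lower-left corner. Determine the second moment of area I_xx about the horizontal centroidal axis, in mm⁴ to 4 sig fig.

Break the section into simple shapes (no overlaps), measuring from the bottom-left corner of the bounding box.
Vertical leg: 8 × 60, A = 480 mm², y = 30 mm, Ī = 144 000 mm⁴.
Horizontal leg (remainder): 92 × 8, A = 736 mm², y = 4 mm, Ī = 3925.33 mm⁴.
Centroid: ȳ = ΣA·y / ΣA = 14.2632 mm.
Transfer each piece to the horizontal centroidal axis using Ī + A·d² with d = y − 14.2632:
  vertical leg: d = 15.7368 mm → contributes +262 871 mm⁴
  horizontal leg (remainder): d = -10.2632 mm → contributes +81 450 mm⁴
Total I = 344 321 mm⁴.

I_xx ≈ 3.443 × 10⁵ mm⁴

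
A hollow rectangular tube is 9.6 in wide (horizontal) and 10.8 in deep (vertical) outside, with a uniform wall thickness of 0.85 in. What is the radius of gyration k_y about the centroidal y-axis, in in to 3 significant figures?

Break the section into simple shapes (no overlaps), measuring from the bottom-left corner of the bounding box.
Outer rectangle: 9.6 × 10.8, A = 103.68 in², x = 4.8 in, Ī = 796.26 in⁴.
Inner void (subtracted): 7.9 × 9.1, A = 71.89 in², x = 4.8 in, Ī = 373.89 in⁴.
By symmetry the centroid is at mid-width, x̄ = 4.8 in.
All pieces are centred on the centroidal y-axis, so I = ΣĪ (holes subtracted) = 422.37 in⁴.
Radius of gyration: k = √(I/A) = √(422.37 / 31.79) = 3.6451 in.

k_y ≈ 3.65 in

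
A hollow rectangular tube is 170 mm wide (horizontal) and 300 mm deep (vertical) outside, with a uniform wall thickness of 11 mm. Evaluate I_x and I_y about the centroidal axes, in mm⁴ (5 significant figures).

I_x ≈ 1.1752 × 10⁸ mm⁴, I_y ≈ 4.7723 × 10⁷ mm⁴

Treat the section as a set of non-overlapping primitives; coordinates are from the bounding-box lower-left.
Outer rectangle: 170 × 300, A = 51 000 mm², y = 150 mm, Ī = 382 500 000 mm⁴.
Inner void (subtracted): 148 × 278, A = 41 144 mm², y = 150 mm, Ī = 264 981 075 mm⁴.
By symmetry the centroid is at mid-height, ȳ = 150 mm.
All pieces are centred on the centroidal x-axis, so I = ΣĪ (holes subtracted) = 117 518 925 mm⁴.
Repeating about the centroidal y-axis gives I_y = 47 723 485 mm⁴.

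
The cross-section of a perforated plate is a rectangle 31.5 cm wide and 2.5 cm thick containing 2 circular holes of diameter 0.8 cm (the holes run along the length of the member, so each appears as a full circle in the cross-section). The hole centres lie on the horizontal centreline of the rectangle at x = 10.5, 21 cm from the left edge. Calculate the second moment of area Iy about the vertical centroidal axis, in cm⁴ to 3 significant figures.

Iy ≈ 6480 cm⁴

Split into non-overlapping primitives; take the origin at the lower-left of the bounding box.
Plate: 31.5 × 2.5, A = 78.75 cm², x = 15.75 cm, Ī = 6511.6 cm⁴.
Hole 1 (subtracted): ⌀0.8, A = 0.50265 cm², x = 10.5 cm, Ī = 0.020106 cm⁴.
Hole 2 (subtracted): ⌀0.8, A = 0.50265 cm², x = 21 cm, Ī = 0.020106 cm⁴.
By symmetry the centroid is at mid-width, x̄ = 15.75 cm.
Transfer each piece to the vertical centroidal axis using Ī + A·d² with d = x − 15.75:
  plate: d = 0 cm → contributes +6511.6 cm⁴
  hole 1: d = -5.25 cm → contributes −13.875 cm⁴
  hole 2: d = 5.25 cm → contributes −13.875 cm⁴
Total I = 6483.9 cm⁴.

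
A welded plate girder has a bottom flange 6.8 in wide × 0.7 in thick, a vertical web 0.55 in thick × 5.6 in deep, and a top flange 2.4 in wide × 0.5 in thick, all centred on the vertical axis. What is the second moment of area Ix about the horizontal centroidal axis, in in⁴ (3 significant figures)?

Split into non-overlapping primitives; take the origin at the lower-left of the bounding box.
Bottom plate: 6.8 × 0.7, A = 4.76 in², y = 0.35 in, Ī = 0.19437 in⁴.
Web plate: 0.55 × 5.6, A = 3.08 in², y = 3.5 in, Ī = 8.0491 in⁴.
Top plate: 2.4 × 0.5, A = 1.2 in², y = 6.55 in, Ī = 0.025 in⁴.
Centroid: ȳ = ΣA·y / ΣA = 2.2462 in.
Transfer each piece to the horizontal centroidal axis using Ī + A·d² with d = y − 2.2462:
  bottom plate: d = -1.8962 in → contributes +17.31 in⁴
  web plate: d = 1.2538 in → contributes +12.891 in⁴
  top plate: d = 4.3038 in → contributes +22.252 in⁴
Total I = 52.452 in⁴.

Ix ≈ 52.5 in⁴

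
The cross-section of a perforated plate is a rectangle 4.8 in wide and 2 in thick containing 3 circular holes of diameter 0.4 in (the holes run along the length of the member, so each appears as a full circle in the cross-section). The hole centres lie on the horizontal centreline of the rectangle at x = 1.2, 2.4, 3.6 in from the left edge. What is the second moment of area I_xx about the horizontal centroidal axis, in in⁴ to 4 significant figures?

Break the section into simple shapes (no overlaps), measuring from the bottom-left corner of the bounding box.
Plate: 4.8 × 2, A = 9.6 in², y = 1 in, Ī = 3.2 in⁴.
Hole 1 (subtracted): ⌀0.4, A = 0.125664 in², y = 1 in, Ī = 0.00125664 in⁴.
Hole 2 (subtracted): ⌀0.4, A = 0.125664 in², y = 1 in, Ī = 0.00125664 in⁴.
Hole 3 (subtracted): ⌀0.4, A = 0.125664 in², y = 1 in, Ī = 0.00125664 in⁴.
By symmetry the centroid is at mid-height, ȳ = 1 in.
All pieces are centred on the horizontal centroidal axis, so I = ΣĪ (holes subtracted) = 3.19623 in⁴.

I_xx ≈ 3.196 in⁴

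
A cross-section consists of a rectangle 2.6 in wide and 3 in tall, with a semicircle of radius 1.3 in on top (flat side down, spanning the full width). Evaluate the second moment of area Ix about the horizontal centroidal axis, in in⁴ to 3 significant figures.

Ix ≈ 14.5 in⁴

Split into non-overlapping primitives; take the origin at the lower-left of the bounding box.
Rectangular body: 2.6 × 3, A = 7.8 in², y = 1.5 in, Ī = 5.85 in⁴.
Semicircular cap: semicircle r = 1.3, A = 2.6546 in², y = 3.5517 in, Ī = 0.31348 in⁴.
Centroid: ȳ = ΣA·y / ΣA = 2.021 in.
Transfer each piece to the horizontal centroidal axis using Ī + A·d² with d = y − 2.021:
  rectangular body: d = -0.52098 in → contributes +7.9671 in⁴
  semicircular cap: d = 1.5308 in → contributes +6.5339 in⁴
Total I = 14.501 in⁴.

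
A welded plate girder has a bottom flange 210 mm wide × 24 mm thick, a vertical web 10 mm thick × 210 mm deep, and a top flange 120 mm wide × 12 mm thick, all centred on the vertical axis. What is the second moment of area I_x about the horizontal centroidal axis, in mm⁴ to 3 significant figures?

Treat the section as a set of non-overlapping primitives; coordinates are from the bounding-box lower-left.
Bottom plate: 210 × 24, A = 5 040 mm², y = 12 mm, Ī = 241 920 mm⁴.
Web plate: 10 × 210, A = 2 100 mm², y = 129 mm, Ī = 7 717 500 mm⁴.
Top plate: 120 × 12, A = 1 440 mm², y = 240 mm, Ī = 17 280 mm⁴.
Centroid: ȳ = ΣA·y / ΣA = 78.902 mm.
Transfer each piece to the horizontal centroidal axis using Ī + A·d² with d = y − 78.902:
  bottom plate: d = -66.902 mm → contributes +22 800 409 mm⁴
  web plate: d = 50.098 mm → contributes +12 988 080 mm⁴
  top plate: d = 161.1 mm → contributes +37 388 929 mm⁴
Total I = 73 177 418 mm⁴.

I_x ≈ 7.32 × 10⁷ mm⁴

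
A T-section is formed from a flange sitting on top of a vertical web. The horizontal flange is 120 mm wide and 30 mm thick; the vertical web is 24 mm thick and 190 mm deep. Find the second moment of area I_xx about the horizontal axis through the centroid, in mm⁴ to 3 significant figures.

Treat the section as a set of non-overlapping primitives; coordinates are from the bounding-box lower-left.
Flange: 120 × 30, A = 3 600 mm², y = 205 mm, Ī = 270 000 mm⁴.
Web: 24 × 190, A = 4 560 mm², y = 95 mm, Ī = 13 718 000 mm⁴.
Centroid: ȳ = ΣA·y / ΣA = 143.53 mm.
Transfer each piece to the horizontal axis through the centroid using Ī + A·d² with d = y − 143.53:
  flange: d = 61.471 mm → contributes +13 873 080 mm⁴
  web: d = -48.529 mm → contributes +24 457 273 mm⁴
Total I = 38 330 353 mm⁴.

I_xx ≈ 3.83 × 10⁷ mm⁴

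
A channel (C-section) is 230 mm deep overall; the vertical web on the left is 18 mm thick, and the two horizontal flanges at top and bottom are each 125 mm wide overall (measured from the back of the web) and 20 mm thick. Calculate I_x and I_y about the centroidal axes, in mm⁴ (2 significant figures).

Break the section into simple shapes (no overlaps), measuring from the bottom-left corner of the bounding box.
Web: 18 × 230, A = 4 140 mm², y = 115 mm, Ī = 18 250 500 mm⁴.
Top flange (beyond web): 107 × 20, A = 2 140 mm², y = 220 mm, Ī = 71 333 mm⁴.
Bottom flange (beyond web): 107 × 20, A = 2 140 mm², y = 10 mm, Ī = 71 333 mm⁴.
By symmetry the centroid is at mid-height, ȳ = 115 mm.
Transfer each piece to the centroidal x-axis using Ī + A·d² with d = y − 115:
  web: d = 0 mm → contributes +18 250 500 mm⁴
  top flange (beyond web): d = 105 mm → contributes +23 664 833 mm⁴
  bottom flange (beyond web): d = -105 mm → contributes +23 664 833 mm⁴
Total I = 65 580 167 mm⁴.
For the y-axis: x̄ = 40.77 mm.
Repeating about the centroidal y-axis gives I_y = 12 415 640 mm⁴.

I_x ≈ 6.6 × 10⁷ mm⁴, I_y ≈ 1.2 × 10⁷ mm⁴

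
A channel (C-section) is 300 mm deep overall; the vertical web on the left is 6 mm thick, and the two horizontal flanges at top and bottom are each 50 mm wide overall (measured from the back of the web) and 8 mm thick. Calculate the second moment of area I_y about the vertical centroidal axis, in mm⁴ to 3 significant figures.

Split into non-overlapping primitives; take the origin at the lower-left of the bounding box.
Web: 6 × 300, A = 1 800 mm², x = 3 mm, Ī = 5 400 mm⁴.
Top flange (beyond web): 44 × 8, A = 352 mm², x = 28 mm, Ī = 56 789 mm⁴.
Bottom flange (beyond web): 44 × 8, A = 352 mm², x = 28 mm, Ī = 56 789 mm⁴.
Centroid: x̄ = ΣA·x / ΣA = 10.029 mm.
Transfer each piece to the vertical centroidal axis using Ī + A·d² with d = x − 10.029:
  web: d = -7.0288 mm → contributes +94 326 mm⁴
  top flange (beyond web): d = 17.971 mm → contributes +170 473 mm⁴
  bottom flange (beyond web): d = 17.971 mm → contributes +170 473 mm⁴
Total I = 435 273 mm⁴.

I_y ≈ 4.35 × 10⁵ mm⁴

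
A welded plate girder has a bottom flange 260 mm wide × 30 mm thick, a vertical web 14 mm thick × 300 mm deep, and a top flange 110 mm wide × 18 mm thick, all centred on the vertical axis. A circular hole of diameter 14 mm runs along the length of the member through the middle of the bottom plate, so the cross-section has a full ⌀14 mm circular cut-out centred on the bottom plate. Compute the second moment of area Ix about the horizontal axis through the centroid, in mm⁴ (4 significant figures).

Ix ≈ 2.255 × 10⁸ mm⁴

Decompose the section into non-overlapping parts with the origin at the bottom-left of its bounding rectangle.
Bottom plate: 260 × 30, A = 7 800 mm², y = 15 mm, Ī = 585 000 mm⁴.
Web plate: 14 × 300, A = 4 200 mm², y = 180 mm, Ī = 31 500 000 mm⁴.
Top plate: 110 × 18, A = 1 980 mm², y = 339 mm, Ī = 53 460 mm⁴.
Hole (subtracted): ⌀14, A = 153.938 mm², y = 15 mm, Ī = 1885.74 mm⁴.
Centroid: ȳ = ΣA·y / ΣA = 111.522 mm.
Transfer each piece to the horizontal axis through the centroid using Ī + A·d² with d = y − 111.522:
  bottom plate: d = -96.5221 mm → contributes +73 253 765 mm⁴
  web plate: d = 68.4779 mm → contributes +51 194 758 mm⁴
  top plate: d = 227.478 mm → contributes +102 510 961 mm⁴
  hole: d = -96.5221 mm → contributes −1 436 051 mm⁴
Total I = 225 523 433 mm⁴.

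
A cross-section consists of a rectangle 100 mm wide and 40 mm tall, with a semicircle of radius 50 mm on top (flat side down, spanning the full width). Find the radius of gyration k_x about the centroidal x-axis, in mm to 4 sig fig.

k_x ≈ 24.05 mm

Decompose the section into non-overlapping parts with the origin at the bottom-left of its bounding rectangle.
Rectangular body: 100 × 40, A = 4 000 mm², y = 20 mm, Ī = 533 333 mm⁴.
Semicircular cap: semicircle r = 50, A = 3926.99 mm², y = 61.2207 mm, Ī = 685 981 mm⁴.
Centroid: ȳ = ΣA·y / ΣA = 40.4205 mm.
Transfer each piece to the centroidal x-axis using Ī + A·d² with d = y − 40.4205:
  rectangular body: d = -20.4205 mm → contributes +2 201 321 mm⁴
  semicircular cap: d = 20.8002 mm → contributes +2 384 980 mm⁴
Total I = 4 586 301 mm⁴.
Radius of gyration: k = √(I/A) = √(4 586 301 / 7926.99) = 24.0534 mm.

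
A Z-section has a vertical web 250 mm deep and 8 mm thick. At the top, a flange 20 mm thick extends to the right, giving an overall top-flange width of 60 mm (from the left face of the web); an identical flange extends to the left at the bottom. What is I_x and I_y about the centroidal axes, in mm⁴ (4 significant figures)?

Decompose the section into non-overlapping parts with the origin at the bottom-left of its bounding rectangle.
Web: 8 × 250, A = 2 000 mm², y = 125 mm, Ī = 10 416 667 mm⁴.
Top flange (beyond web): 52 × 20, A = 1 040 mm², y = 240 mm, Ī = 34666.7 mm⁴.
Bottom flange (beyond web): 52 × 20, A = 1 040 mm², y = 10 mm, Ī = 34666.7 mm⁴.
Centroid: ȳ = ΣA·y / ΣA = 125 mm.
Transfer each piece to the centroidal x-axis using Ī + A·d² with d = y − 125:
  web: d = 0 mm → contributes +10 416 667 mm⁴
  top flange (beyond web): d = 115 mm → contributes +13 788 667 mm⁴
  bottom flange (beyond web): d = -115 mm → contributes +13 788 667 mm⁴
Total I = 37 994 000 mm⁴.
For the y-axis: x̄ = 56 mm.
Repeating about the centroidal y-axis gives I_y = 2 351 360 mm⁴.

I_x ≈ 3.799 × 10⁷ mm⁴, I_y ≈ 2.351 × 10⁶ mm⁴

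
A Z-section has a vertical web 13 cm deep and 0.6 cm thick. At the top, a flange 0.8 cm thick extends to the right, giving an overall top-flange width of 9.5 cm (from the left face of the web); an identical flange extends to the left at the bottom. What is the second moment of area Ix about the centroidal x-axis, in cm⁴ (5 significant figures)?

Ix ≈ 640.48 cm⁴

Decompose the section into non-overlapping parts with the origin at the bottom-left of its bounding rectangle.
Web: 0.6 × 13, A = 7.8 cm², y = 6.5 cm, Ī = 109.85 cm⁴.
Top flange (beyond web): 8.9 × 0.8, A = 7.12 cm², y = 12.6 cm, Ī = 0.3797333 cm⁴.
Bottom flange (beyond web): 8.9 × 0.8, A = 7.12 cm², y = 0.4 cm, Ī = 0.3797333 cm⁴.
Centroid: ȳ = ΣA·y / ΣA = 6.5 cm.
Transfer each piece to the centroidal x-axis using Ī + A·d² with d = y − 6.5:
  web: d = 0 cm → contributes +109.85 cm⁴
  top flange (beyond web): d = 6.1 cm → contributes +265.3149 cm⁴
  bottom flange (beyond web): d = -6.1 cm → contributes +265.3149 cm⁴
Total I = 640.4799 cm⁴.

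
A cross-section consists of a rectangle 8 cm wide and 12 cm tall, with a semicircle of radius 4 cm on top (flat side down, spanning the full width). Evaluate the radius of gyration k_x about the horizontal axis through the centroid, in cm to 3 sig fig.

k_x ≈ 4.41 cm

Decompose the section into non-overlapping parts with the origin at the bottom-left of its bounding rectangle.
Rectangular body: 8 × 12, A = 96 cm², y = 6 cm, Ī = 1 152 cm⁴.
Semicircular cap: semicircle r = 4, A = 25.133 cm², y = 13.698 cm, Ī = 28.098 cm⁴.
Centroid: ȳ = ΣA·y / ΣA = 7.5971 cm.
Transfer each piece to the horizontal axis through the centroid using Ī + A·d² with d = y − 7.5971:
  rectangular body: d = -1.5971 cm → contributes +1396.9 cm⁴
  semicircular cap: d = 6.1005 cm → contributes +963.45 cm⁴
Total I = 2360.3 cm⁴.
Radius of gyration: k = √(I/A) = √(2360.3 / 121.13) = 4.4142 cm.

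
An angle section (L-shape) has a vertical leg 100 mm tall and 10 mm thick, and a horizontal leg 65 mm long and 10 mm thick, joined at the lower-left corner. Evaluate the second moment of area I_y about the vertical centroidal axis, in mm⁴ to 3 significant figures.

I_y ≈ 5.22 × 10⁵ mm⁴

Decompose the section into non-overlapping parts with the origin at the bottom-left of its bounding rectangle.
Vertical leg: 10 × 100, A = 1 000 mm², x = 5 mm, Ī = 8333.3 mm⁴.
Horizontal leg (remainder): 55 × 10, A = 550 mm², x = 37.5 mm, Ī = 138 646 mm⁴.
Centroid: x̄ = ΣA·x / ΣA = 16.532 mm.
Transfer each piece to the vertical centroidal axis using Ī + A·d² with d = x − 16.532:
  vertical leg: d = -11.532 mm → contributes +141 326 mm⁴
  horizontal leg (remainder): d = 20.968 mm → contributes +380 451 mm⁴
Total I = 521 778 mm⁴.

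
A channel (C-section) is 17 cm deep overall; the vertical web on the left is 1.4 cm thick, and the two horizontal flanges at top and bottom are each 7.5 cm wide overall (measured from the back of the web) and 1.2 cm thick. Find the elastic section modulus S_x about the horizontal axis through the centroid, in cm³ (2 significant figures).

Treat the section as a set of non-overlapping primitives; coordinates are from the bounding-box lower-left.
Web: 1.4 × 17, A = 23.8 cm², y = 8.5 cm, Ī = 573.2 cm⁴.
Top flange (beyond web): 6.1 × 1.2, A = 7.32 cm², y = 16.4 cm, Ī = 0.8784 cm⁴.
Bottom flange (beyond web): 6.1 × 1.2, A = 7.32 cm², y = 0.6 cm, Ī = 0.8784 cm⁴.
By symmetry the centroid is at mid-height, ȳ = 8.5 cm.
Transfer each piece to the horizontal axis through the centroid using Ī + A·d² with d = y − 8.5:
  web: d = 0 cm → contributes +573.2 cm⁴
  top flange (beyond web): d = 7.9 cm → contributes +457.7 cm⁴
  bottom flange (beyond web): d = -7.9 cm → contributes +457.7 cm⁴
Total I = 1 489 cm⁴.
Extreme fibre distance c = 8.5 cm; S = I/c = 175.1 cm³.

S_x ≈ 180 cm³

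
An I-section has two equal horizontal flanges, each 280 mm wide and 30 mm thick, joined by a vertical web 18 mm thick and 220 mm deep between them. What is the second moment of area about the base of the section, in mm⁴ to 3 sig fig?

Break the section into simple shapes (no overlaps), measuring from the bottom-left corner of the bounding box.
Bottom flange: 280 × 30, A = 8 400 mm², y = 15 mm, Ī = 630 000 mm⁴.
Web: 18 × 220, A = 3 960 mm², y = 140 mm, Ī = 15 972 000 mm⁴.
Top flange: 280 × 30, A = 8 400 mm², y = 265 mm, Ī = 630 000 mm⁴.
Transfer each piece to the base of the section using Ī + A·d² with d = y − 0:
  bottom flange: d = 15 mm → contributes +2 520 000 mm⁴
  web: d = 140 mm → contributes +93 588 000 mm⁴
  top flange: d = 265 mm → contributes +590 520 000 mm⁴
Total I = 686 628 000 mm⁴.

I_base ≈ 6.87 × 10⁸ mm⁴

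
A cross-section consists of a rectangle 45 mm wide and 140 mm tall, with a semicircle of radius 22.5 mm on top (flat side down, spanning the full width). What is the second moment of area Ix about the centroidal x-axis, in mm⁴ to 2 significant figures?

Split into non-overlapping primitives; take the origin at the lower-left of the bounding box.
Rectangular body: 45 × 140, A = 6 300 mm², y = 70 mm, Ī = 10 290 000 mm⁴.
Semicircular cap: semicircle r = 22.5, A = 795.2 mm², y = 149.5 mm, Ī = 28 130 mm⁴.
Centroid: ȳ = ΣA·y / ΣA = 78.92 mm.
Transfer each piece to the centroidal x-axis using Ī + A·d² with d = y − 78.92:
  rectangular body: d = -8.916 mm → contributes +10 790 786 mm⁴
  semicircular cap: d = 70.63 mm → contributes +3 995 543 mm⁴
Total I = 14 786 329 mm⁴.

Ix ≈ 1.5 × 10⁷ mm⁴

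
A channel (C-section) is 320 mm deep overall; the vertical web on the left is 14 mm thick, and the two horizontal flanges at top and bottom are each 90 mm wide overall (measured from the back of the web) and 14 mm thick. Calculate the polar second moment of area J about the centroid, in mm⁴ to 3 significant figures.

J ≈ 9.21 × 10⁷ mm⁴

Split into non-overlapping primitives; take the origin at the lower-left of the bounding box.
Web: 14 × 320, A = 4 480 mm², y = 160 mm, Ī = 38 229 333 mm⁴.
Top flange (beyond web): 76 × 14, A = 1 064 mm², y = 313 mm, Ī = 17 379 mm⁴.
Bottom flange (beyond web): 76 × 14, A = 1 064 mm², y = 7 mm, Ī = 17 379 mm⁴.
By symmetry the centroid is at mid-height, ȳ = 160 mm.
Transfer each piece to the centroidal x-axis using Ī + A·d² with d = y − 160:
  web: d = 0 mm → contributes +38 229 333 mm⁴
  top flange (beyond web): d = 153 mm → contributes +24 924 555 mm⁴
  bottom flange (beyond web): d = -153 mm → contributes +24 924 555 mm⁴
Total I = 88 078 443 mm⁴.
For the y-axis: x̄ = 21.492 mm.
Repeating about the centroidal y-axis gives I_y = 4 018 942 mm⁴.
Polar second moment: J = I_x + I_y = 92 097 385 mm⁴.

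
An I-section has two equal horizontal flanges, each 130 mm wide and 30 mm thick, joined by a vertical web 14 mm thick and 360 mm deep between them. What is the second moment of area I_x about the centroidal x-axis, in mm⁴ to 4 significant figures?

Decompose the section into non-overlapping parts with the origin at the bottom-left of its bounding rectangle.
Bottom flange: 130 × 30, A = 3 900 mm², y = 15 mm, Ī = 292 500 mm⁴.
Web: 14 × 360, A = 5 040 mm², y = 210 mm, Ī = 54 432 000 mm⁴.
Top flange: 130 × 30, A = 3 900 mm², y = 405 mm, Ī = 292 500 mm⁴.
By symmetry the centroid is at mid-height, ȳ = 210 mm.
Transfer each piece to the centroidal x-axis using Ī + A·d² with d = y − 210:
  bottom flange: d = -195 mm → contributes +148 590 000 mm⁴
  web: d = 0 mm → contributes +54 432 000 mm⁴
  top flange: d = 195 mm → contributes +148 590 000 mm⁴
Total I = 351 612 000 mm⁴.

I_x ≈ 3.516 × 10⁸ mm⁴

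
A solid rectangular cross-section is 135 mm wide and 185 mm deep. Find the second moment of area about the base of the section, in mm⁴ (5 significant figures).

I_base ≈ 2.8492 × 10⁸ mm⁴

The section: 135 × 185, A = 24 975 mm², y = 92.5 mm, Ī = 71 230 781 mm⁴.
Transfer it to the base of the section using Ī + A·d² with d = y − 0:
  the section: d = 92.5 mm → contributes +284 923 125 mm⁴
Total I = 284 923 125 mm⁴.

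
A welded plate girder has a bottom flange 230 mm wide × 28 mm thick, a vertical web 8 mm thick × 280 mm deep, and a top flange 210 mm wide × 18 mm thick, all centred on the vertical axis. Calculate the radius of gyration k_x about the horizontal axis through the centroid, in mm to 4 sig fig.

k_x ≈ 137.9 mm

Decompose the section into non-overlapping parts with the origin at the bottom-left of its bounding rectangle.
Bottom plate: 230 × 28, A = 6 440 mm², y = 14 mm, Ī = 420 747 mm⁴.
Web plate: 8 × 280, A = 2 240 mm², y = 168 mm, Ī = 14 634 667 mm⁴.
Top plate: 210 × 18, A = 3 780 mm², y = 317 mm, Ī = 102 060 mm⁴.
Centroid: ȳ = ΣA·y / ΣA = 133.607 mm.
Transfer each piece to the horizontal axis through the centroid using Ī + A·d² with d = y − 133.607:
  bottom plate: d = -119.607 mm → contributes +92 549 922 mm⁴
  web plate: d = 34.3933 mm → contributes +17 284 354 mm⁴
  top plate: d = 183.393 mm → contributes +127 235 130 mm⁴
Total I = 237 069 406 mm⁴.
Radius of gyration: k = √(I/A) = √(237 069 406 / 12 460) = 137.936 mm.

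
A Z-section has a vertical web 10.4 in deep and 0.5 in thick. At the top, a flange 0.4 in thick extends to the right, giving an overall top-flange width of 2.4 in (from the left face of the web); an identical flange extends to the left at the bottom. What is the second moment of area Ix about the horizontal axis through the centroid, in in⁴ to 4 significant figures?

Decompose the section into non-overlapping parts with the origin at the bottom-left of its bounding rectangle.
Web: 0.5 × 10.4, A = 5.2 in², y = 5.2 in, Ī = 46.8693 in⁴.
Top flange (beyond web): 1.9 × 0.4, A = 0.76 in², y = 10.2 in, Ī = 0.0101333 in⁴.
Bottom flange (beyond web): 1.9 × 0.4, A = 0.76 in², y = 0.2 in, Ī = 0.0101333 in⁴.
Centroid: ȳ = ΣA·y / ΣA = 5.2 in.
Transfer each piece to the horizontal axis through the centroid using Ī + A·d² with d = y − 5.2:
  web: d = 0 in → contributes +46.8693 in⁴
  top flange (beyond web): d = 5 in → contributes +19.0101 in⁴
  bottom flange (beyond web): d = -5 in → contributes +19.0101 in⁴
Total I = 84.8896 in⁴.

Ix ≈ 84.89 in⁴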